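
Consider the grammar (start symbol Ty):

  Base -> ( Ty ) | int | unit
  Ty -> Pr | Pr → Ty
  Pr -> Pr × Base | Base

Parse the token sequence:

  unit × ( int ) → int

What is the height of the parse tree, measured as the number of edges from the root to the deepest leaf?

[Ty [Pr [Pr [Base unit]] × [Base ( [Ty [Pr [Base int]]] )]] → [Ty [Pr [Base int]]]]

6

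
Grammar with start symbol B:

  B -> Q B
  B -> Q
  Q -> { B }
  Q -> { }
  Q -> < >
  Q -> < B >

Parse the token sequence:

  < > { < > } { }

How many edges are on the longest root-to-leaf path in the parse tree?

[B [Q < >] [B [Q { [B [Q < >]] }] [B [Q { }]]]]

5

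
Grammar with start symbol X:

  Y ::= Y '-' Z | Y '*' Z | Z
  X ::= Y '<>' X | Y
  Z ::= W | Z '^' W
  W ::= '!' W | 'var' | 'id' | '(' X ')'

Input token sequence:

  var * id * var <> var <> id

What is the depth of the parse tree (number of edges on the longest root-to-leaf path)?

[X [Y [Y [Y [Z [W var]]] * [Z [W id]]] * [Z [W var]]] <> [X [Y [Z [W var]]] <> [X [Y [Z [W id]]]]]]

6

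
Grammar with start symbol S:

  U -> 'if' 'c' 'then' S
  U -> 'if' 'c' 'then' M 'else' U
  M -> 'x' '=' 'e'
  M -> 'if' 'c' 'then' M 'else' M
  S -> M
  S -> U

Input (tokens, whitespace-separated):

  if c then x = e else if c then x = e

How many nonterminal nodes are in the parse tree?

[S [U if c then [M x = e] else [U if c then [S [M x = e]]]]]

6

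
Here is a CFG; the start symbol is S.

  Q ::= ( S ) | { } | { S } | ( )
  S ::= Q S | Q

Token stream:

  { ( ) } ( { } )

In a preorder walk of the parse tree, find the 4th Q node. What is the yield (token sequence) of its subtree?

[S [Q { [S [Q ( )]] }] [S [Q ( [S [Q { }]] )]]]

{ }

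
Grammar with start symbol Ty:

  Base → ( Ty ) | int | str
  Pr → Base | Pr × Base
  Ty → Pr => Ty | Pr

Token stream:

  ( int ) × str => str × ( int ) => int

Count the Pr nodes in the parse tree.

[Ty [Pr [Pr [Base ( [Ty [Pr [Base int]]] )]] × [Base str]] => [Ty [Pr [Pr [Base str]] × [Base ( [Ty [Pr [Base int]]] )]] => [Ty [Pr [Base int]]]]]

7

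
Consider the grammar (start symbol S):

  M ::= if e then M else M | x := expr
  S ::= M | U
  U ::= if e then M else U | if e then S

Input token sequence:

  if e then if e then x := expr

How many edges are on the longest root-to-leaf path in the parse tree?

[S [U if e then [S [U if e then [S [M x := expr]]]]]]

6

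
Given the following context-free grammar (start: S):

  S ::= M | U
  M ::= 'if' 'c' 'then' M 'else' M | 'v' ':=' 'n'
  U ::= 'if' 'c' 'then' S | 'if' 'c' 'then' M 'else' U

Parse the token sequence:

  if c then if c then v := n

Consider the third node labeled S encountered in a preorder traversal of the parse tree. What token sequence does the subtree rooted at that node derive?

[S [U if c then [S [U if c then [S [M v := n]]]]]]

v := n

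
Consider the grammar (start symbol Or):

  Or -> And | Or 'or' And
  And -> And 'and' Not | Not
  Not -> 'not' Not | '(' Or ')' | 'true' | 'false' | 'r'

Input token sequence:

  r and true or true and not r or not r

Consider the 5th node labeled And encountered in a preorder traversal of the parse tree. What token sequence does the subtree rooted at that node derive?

not r

[Or [Or [Or [And [And [Not r]] and [Not true]]] or [And [And [Not true]] and [Not not [Not r]]]] or [And [Not not [Not r]]]]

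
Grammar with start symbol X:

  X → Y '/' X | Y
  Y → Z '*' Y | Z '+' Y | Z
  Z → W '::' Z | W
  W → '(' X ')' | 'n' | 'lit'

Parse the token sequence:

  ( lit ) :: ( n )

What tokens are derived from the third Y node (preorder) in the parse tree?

n

[X [Y [Z [W ( [X [Y [Z [W lit]]]] )] :: [Z [W ( [X [Y [Z [W n]]]] )]]]]]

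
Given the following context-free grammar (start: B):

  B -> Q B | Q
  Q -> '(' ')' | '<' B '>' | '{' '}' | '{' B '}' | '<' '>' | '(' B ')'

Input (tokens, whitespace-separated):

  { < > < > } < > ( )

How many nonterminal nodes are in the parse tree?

10

[B [Q { [B [Q < >] [B [Q < >]]] }] [B [Q < >] [B [Q ( )]]]]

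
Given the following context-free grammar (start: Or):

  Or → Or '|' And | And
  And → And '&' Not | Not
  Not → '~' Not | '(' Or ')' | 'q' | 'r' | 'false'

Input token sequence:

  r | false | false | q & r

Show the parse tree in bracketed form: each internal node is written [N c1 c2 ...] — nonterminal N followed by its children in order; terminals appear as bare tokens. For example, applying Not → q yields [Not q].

Or
Or | And
Or | And | And
Or | And | And | And
And | And | And | And
Not | And | And | And
r | And | And | And
r | Not | And | And
r | false | And | And
r | false | Not | And
r | false | false | And
r | false | false | And & Not
r | false | false | Not & Not
r | false | false | q & Not
r | false | false | q & r

[Or [Or [Or [Or [And [Not r]]] | [And [Not false]]] | [And [Not false]]] | [And [And [Not q]] & [Not r]]]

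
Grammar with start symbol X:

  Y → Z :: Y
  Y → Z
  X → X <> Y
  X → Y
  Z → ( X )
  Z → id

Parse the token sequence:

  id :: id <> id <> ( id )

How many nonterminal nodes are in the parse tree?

[X [X [X [Y [Z id] :: [Y [Z id]]]] <> [Y [Z id]]] <> [Y [Z ( [X [Y [Z id]]] )]]]

14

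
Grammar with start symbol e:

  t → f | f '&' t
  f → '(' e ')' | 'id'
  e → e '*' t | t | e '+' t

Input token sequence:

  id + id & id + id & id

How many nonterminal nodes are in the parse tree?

[e [e [e [t [f id]]] + [t [f id] & [t [f id]]]] + [t [f id] & [t [f id]]]]

13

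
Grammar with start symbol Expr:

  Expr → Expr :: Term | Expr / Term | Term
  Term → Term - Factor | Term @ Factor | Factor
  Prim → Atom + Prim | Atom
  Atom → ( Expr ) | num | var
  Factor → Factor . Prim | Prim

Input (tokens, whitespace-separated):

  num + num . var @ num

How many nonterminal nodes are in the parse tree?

14

[Expr [Term [Term [Factor [Factor [Prim [Atom num] + [Prim [Atom num]]]] . [Prim [Atom var]]]] @ [Factor [Prim [Atom num]]]]]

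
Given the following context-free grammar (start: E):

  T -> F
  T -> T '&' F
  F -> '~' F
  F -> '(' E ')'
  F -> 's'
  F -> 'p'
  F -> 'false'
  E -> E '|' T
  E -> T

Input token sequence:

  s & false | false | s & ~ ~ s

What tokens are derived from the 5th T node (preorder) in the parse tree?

[E [E [E [T [T [F s]] & [F false]]] | [T [F false]]] | [T [T [F s]] & [F ~ [F ~ [F s]]]]]

s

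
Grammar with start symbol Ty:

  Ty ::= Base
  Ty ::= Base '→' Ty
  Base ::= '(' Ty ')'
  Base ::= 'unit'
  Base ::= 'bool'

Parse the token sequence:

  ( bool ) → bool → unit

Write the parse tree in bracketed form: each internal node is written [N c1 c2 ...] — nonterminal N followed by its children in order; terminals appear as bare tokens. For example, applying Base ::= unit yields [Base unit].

[Ty [Base ( [Ty [Base bool]] )] → [Ty [Base bool] → [Ty [Base unit]]]]

Ty
Base → Ty
( Ty ) → Ty
( Base ) → Ty
( bool ) → Ty
( bool ) → Base → Ty
( bool ) → bool → Ty
( bool ) → bool → Base
( bool ) → bool → unit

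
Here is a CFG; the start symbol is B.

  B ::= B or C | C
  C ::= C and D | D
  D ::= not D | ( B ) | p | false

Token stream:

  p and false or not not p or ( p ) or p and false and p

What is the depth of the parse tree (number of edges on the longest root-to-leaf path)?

7

[B [B [B [B [C [C [D p]] and [D false]]] or [C [D not [D not [D p]]]]] or [C [D ( [B [C [D p]]] )]]] or [C [C [C [D p]] and [D false]] and [D p]]]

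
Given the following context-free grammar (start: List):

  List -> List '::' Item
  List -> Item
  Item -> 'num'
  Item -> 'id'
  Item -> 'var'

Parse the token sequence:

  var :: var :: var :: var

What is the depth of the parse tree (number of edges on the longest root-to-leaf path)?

5

[List [List [List [List [Item var]] :: [Item var]] :: [Item var]] :: [Item var]]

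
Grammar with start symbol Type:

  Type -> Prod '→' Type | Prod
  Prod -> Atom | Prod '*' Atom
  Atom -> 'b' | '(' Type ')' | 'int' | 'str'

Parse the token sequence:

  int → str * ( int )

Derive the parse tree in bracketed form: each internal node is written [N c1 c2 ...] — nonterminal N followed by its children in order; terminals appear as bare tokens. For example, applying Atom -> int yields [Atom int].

[Type [Prod [Atom int]] → [Type [Prod [Prod [Atom str]] * [Atom ( [Type [Prod [Atom int]]] )]]]]

Type
Prod → Type
Atom → Type
int → Type
int → Prod
int → Prod * Atom
int → Atom * Atom
int → str * Atom
int → str * ( Type )
int → str * ( Prod )
int → str * ( Atom )
int → str * ( int )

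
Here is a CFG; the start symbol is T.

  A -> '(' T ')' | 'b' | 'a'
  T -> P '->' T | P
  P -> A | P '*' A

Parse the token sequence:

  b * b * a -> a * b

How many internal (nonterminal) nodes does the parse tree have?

[T [P [P [P [A b]] * [A b]] * [A a]] -> [T [P [P [A a]] * [A b]]]]

12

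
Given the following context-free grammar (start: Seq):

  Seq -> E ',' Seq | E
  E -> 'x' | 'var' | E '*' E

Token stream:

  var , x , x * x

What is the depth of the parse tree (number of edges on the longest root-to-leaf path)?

[Seq [E var] , [Seq [E x] , [Seq [E [E x] * [E x]]]]]

5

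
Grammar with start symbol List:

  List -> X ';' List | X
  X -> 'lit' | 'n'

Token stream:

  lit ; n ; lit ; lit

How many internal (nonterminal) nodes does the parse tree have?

8

[List [X lit] ; [List [X n] ; [List [X lit] ; [List [X lit]]]]]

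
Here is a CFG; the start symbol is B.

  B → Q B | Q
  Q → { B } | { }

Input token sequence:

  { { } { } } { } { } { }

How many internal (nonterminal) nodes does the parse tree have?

12

[B [Q { [B [Q { }] [B [Q { }]]] }] [B [Q { }] [B [Q { }] [B [Q { }]]]]]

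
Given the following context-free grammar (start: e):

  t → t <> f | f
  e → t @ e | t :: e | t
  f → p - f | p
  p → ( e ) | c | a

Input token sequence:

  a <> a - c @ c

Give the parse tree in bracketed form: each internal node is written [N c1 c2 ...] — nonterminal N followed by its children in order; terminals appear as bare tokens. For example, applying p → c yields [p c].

[e [t [t [f [p a]]] <> [f [p a] - [f [p c]]]] @ [e [t [f [p c]]]]]

e
t @ e
t <> f @ e
f <> f @ e
p <> f @ e
a <> f @ e
a <> p - f @ e
a <> a - f @ e
a <> a - p @ e
a <> a - c @ e
a <> a - c @ t
a <> a - c @ f
a <> a - c @ p
a <> a - c @ c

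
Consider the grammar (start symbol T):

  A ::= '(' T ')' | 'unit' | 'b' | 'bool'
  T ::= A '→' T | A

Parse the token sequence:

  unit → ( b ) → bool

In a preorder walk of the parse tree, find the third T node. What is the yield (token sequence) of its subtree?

[T [A unit] → [T [A ( [T [A b]] )] → [T [A bool]]]]

b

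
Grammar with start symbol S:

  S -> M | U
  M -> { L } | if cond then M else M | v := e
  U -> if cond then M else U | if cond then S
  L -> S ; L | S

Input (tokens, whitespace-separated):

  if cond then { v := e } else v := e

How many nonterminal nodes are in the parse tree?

[S [M if cond then [M { [L [S [M v := e]]] }] else [M v := e]]]

7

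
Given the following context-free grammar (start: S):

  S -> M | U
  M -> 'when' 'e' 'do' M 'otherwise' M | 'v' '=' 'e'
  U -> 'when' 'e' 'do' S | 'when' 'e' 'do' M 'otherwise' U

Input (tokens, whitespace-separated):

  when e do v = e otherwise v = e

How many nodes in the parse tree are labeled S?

1

[S [M when e do [M v = e] otherwise [M v = e]]]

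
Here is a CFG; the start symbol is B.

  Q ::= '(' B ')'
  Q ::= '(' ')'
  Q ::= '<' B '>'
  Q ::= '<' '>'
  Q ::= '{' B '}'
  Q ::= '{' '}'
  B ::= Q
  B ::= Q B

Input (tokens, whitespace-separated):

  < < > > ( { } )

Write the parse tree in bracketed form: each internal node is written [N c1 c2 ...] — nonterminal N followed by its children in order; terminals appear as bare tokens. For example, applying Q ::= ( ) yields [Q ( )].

[B [Q < [B [Q < >]] >] [B [Q ( [B [Q { }]] )]]]

B
Q B
< B > B
< Q > B
< < > > B
< < > > Q
< < > > ( B )
< < > > ( Q )
< < > > ( { } )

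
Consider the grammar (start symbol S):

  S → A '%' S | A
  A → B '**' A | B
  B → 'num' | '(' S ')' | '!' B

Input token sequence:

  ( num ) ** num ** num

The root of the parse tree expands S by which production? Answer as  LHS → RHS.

[S [A [B ( [S [A [B num]]] )] ** [A [B num] ** [A [B num]]]]]

S → A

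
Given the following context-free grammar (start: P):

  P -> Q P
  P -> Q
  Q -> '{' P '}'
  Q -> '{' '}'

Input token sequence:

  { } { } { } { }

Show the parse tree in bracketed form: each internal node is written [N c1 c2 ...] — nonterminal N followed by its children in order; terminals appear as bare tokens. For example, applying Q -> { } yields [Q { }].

[P [Q { }] [P [Q { }] [P [Q { }] [P [Q { }]]]]]

P
Q P
{ } P
{ } Q P
{ } { } P
{ } { } Q P
{ } { } { } P
{ } { } { } Q
{ } { } { } { }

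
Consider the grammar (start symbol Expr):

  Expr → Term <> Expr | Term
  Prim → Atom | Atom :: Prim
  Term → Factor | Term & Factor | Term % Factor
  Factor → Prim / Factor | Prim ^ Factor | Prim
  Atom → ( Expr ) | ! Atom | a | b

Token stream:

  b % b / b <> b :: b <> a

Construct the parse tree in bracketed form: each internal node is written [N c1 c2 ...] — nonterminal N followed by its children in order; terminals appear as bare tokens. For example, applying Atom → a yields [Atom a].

[Expr [Term [Term [Factor [Prim [Atom b]]]] % [Factor [Prim [Atom b]] / [Factor [Prim [Atom b]]]]] <> [Expr [Term [Factor [Prim [Atom b] :: [Prim [Atom b]]]]] <> [Expr [Term [Factor [Prim [Atom a]]]]]]]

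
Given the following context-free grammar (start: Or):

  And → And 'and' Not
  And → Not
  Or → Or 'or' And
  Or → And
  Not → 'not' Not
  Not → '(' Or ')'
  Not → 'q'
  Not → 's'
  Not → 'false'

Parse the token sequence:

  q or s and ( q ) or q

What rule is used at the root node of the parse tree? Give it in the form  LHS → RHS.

Or → Or 'or' And

[Or [Or [Or [And [Not q]]] or [And [And [Not s]] and [Not ( [Or [And [Not q]]] )]]] or [And [Not q]]]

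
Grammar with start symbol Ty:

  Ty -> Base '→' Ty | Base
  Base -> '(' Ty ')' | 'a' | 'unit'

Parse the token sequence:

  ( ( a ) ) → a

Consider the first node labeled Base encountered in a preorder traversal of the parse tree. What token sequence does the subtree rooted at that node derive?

[Ty [Base ( [Ty [Base ( [Ty [Base a]] )]] )] → [Ty [Base a]]]

( ( a ) )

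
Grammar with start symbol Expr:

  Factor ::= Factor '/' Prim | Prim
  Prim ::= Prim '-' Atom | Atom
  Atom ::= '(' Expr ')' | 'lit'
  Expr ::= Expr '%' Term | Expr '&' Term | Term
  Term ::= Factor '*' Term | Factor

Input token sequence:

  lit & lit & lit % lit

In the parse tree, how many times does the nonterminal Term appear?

4

[Expr [Expr [Expr [Expr [Term [Factor [Prim [Atom lit]]]]] & [Term [Factor [Prim [Atom lit]]]]] & [Term [Factor [Prim [Atom lit]]]]] % [Term [Factor [Prim [Atom lit]]]]]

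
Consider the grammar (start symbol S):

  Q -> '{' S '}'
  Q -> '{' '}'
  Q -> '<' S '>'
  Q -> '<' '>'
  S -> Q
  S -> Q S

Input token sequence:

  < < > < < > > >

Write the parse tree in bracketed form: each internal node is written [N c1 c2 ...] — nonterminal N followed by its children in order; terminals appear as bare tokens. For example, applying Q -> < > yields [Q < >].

S
Q
< S >
< Q S >
< < > S >
< < > Q >
< < > < S > >
< < > < Q > >
< < > < < > > >

[S [Q < [S [Q < >] [S [Q < [S [Q < >]] >]]] >]]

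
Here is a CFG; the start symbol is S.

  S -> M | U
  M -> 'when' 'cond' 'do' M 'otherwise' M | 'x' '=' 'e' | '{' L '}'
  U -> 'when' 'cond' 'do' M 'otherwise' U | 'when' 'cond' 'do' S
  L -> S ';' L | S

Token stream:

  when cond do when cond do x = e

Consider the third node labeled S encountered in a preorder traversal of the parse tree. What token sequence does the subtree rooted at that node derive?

x = e

[S [U when cond do [S [U when cond do [S [M x = e]]]]]]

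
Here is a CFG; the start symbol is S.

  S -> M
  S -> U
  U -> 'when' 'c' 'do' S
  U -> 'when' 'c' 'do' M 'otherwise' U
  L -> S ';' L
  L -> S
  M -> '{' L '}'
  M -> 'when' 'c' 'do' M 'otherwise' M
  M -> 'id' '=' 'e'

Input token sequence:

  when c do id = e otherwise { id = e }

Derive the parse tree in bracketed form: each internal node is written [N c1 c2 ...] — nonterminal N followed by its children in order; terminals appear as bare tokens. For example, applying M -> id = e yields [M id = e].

S
M
when c do M otherwise M
when c do id = e otherwise M
when c do id = e otherwise { L }
when c do id = e otherwise { S }
when c do id = e otherwise { M }
when c do id = e otherwise { id = e }

[S [M when c do [M id = e] otherwise [M { [L [S [M id = e]]] }]]]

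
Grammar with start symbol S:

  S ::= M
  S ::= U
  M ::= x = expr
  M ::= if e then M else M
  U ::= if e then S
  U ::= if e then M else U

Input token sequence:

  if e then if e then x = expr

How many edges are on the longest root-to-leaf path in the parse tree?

6

[S [U if e then [S [U if e then [S [M x = expr]]]]]]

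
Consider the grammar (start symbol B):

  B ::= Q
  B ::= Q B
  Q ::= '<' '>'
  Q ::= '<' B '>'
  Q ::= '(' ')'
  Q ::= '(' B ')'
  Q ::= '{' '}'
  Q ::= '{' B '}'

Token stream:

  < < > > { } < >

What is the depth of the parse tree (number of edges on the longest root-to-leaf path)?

4

[B [Q < [B [Q < >]] >] [B [Q { }] [B [Q < >]]]]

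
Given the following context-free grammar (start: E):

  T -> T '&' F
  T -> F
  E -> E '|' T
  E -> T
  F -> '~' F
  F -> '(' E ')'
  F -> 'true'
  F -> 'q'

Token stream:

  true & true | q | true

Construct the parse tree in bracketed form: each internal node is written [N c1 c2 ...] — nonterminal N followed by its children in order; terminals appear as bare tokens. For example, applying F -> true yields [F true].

E
E | T
E | T | T
T | T | T
T & F | T | T
F & F | T | T
true & F | T | T
true & true | T | T
true & true | F | T
true & true | q | T
true & true | q | F
true & true | q | true

[E [E [E [T [T [F true]] & [F true]]] | [T [F q]]] | [T [F true]]]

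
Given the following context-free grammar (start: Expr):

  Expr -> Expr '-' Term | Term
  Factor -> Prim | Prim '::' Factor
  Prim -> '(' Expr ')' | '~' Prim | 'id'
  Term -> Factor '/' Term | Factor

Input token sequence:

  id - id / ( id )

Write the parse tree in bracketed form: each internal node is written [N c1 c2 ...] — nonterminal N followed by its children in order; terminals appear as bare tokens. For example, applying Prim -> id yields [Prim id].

[Expr [Expr [Term [Factor [Prim id]]]] - [Term [Factor [Prim id]] / [Term [Factor [Prim ( [Expr [Term [Factor [Prim id]]]] )]]]]]

Expr
Expr - Term
Term - Term
Factor - Term
Prim - Term
id - Term
id - Factor / Term
id - Prim / Term
id - id / Term
id - id / Factor
id - id / Prim
id - id / ( Expr )
id - id / ( Term )
id - id / ( Factor )
id - id / ( Prim )
id - id / ( id )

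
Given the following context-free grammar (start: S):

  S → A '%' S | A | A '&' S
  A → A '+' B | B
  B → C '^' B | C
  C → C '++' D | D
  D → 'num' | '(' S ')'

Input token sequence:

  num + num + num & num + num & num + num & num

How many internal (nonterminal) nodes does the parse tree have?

36

[S [A [A [A [B [C [D num]]]] + [B [C [D num]]]] + [B [C [D num]]]] & [S [A [A [B [C [D num]]]] + [B [C [D num]]]] & [S [A [A [B [C [D num]]]] + [B [C [D num]]]] & [S [A [B [C [D num]]]]]]]]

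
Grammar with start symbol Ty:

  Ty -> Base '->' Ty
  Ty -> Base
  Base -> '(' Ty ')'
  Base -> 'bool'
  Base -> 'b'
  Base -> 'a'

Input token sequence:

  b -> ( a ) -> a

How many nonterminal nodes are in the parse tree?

8

[Ty [Base b] -> [Ty [Base ( [Ty [Base a]] )] -> [Ty [Base a]]]]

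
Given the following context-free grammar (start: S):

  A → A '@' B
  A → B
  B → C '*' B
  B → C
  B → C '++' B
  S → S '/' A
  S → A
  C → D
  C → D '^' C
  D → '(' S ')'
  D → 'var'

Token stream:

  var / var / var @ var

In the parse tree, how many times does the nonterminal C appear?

[S [S [S [A [B [C [D var]]]]] / [A [B [C [D var]]]]] / [A [A [B [C [D var]]]] @ [B [C [D var]]]]]

4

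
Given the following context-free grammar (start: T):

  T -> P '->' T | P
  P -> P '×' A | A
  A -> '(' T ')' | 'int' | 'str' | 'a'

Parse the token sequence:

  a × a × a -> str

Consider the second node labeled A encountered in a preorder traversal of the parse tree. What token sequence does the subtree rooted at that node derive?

a

[T [P [P [P [A a]] × [A a]] × [A a]] -> [T [P [A str]]]]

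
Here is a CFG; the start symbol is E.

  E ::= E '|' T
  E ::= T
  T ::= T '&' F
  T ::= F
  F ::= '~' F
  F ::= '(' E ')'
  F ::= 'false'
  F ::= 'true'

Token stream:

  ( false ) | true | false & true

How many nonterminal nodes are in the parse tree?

[E [E [E [T [F ( [E [T [F false]]] )]]] | [T [F true]]] | [T [T [F false]] & [F true]]]

14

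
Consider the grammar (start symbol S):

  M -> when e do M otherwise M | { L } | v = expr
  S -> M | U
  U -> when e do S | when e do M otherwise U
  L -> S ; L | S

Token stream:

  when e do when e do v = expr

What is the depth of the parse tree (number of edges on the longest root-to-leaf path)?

[S [U when e do [S [U when e do [S [M v = expr]]]]]]

6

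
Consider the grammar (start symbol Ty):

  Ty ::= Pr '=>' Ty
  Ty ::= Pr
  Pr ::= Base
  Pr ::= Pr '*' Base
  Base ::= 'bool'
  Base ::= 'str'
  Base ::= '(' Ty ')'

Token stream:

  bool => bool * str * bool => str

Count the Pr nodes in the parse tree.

[Ty [Pr [Base bool]] => [Ty [Pr [Pr [Pr [Base bool]] * [Base str]] * [Base bool]] => [Ty [Pr [Base str]]]]]

5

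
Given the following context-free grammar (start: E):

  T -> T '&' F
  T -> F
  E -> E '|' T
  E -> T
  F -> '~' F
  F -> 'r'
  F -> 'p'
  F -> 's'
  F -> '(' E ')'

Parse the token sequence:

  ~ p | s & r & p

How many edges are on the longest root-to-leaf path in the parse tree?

[E [E [T [F ~ [F p]]]] | [T [T [T [F s]] & [F r]] & [F p]]]

5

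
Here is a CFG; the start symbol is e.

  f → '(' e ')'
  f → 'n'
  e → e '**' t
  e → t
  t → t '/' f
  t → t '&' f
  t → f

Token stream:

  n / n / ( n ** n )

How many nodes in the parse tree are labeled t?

5

[e [t [t [t [f n]] / [f n]] / [f ( [e [e [t [f n]]] ** [t [f n]]] )]]]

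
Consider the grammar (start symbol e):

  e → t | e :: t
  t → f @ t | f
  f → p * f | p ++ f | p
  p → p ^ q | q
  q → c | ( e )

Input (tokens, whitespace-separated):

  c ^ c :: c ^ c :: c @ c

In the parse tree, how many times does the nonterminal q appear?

[e [e [e [t [f [p [p [q c]] ^ [q c]]]]] :: [t [f [p [p [q c]] ^ [q c]]]]] :: [t [f [p [q c]]] @ [t [f [p [q c]]]]]]

6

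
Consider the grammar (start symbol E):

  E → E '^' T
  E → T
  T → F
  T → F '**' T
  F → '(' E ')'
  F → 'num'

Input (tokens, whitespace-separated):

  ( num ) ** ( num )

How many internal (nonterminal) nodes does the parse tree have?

[E [T [F ( [E [T [F num]]] )] ** [T [F ( [E [T [F num]]] )]]]]

11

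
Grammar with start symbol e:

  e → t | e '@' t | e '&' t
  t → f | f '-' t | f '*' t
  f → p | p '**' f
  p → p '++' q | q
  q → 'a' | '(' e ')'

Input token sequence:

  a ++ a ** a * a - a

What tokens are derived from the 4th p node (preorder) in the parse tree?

[e [t [f [p [p [q a]] ++ [q a]] ** [f [p [q a]]]] * [t [f [p [q a]]] - [t [f [p [q a]]]]]]]

a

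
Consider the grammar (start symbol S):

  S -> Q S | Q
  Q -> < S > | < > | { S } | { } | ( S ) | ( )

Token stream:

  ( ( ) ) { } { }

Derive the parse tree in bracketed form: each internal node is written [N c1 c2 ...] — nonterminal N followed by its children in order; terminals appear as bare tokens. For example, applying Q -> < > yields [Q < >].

S
Q S
( S ) S
( Q ) S
( ( ) ) S
( ( ) ) Q S
( ( ) ) { } S
( ( ) ) { } Q
( ( ) ) { } { }

[S [Q ( [S [Q ( )]] )] [S [Q { }] [S [Q { }]]]]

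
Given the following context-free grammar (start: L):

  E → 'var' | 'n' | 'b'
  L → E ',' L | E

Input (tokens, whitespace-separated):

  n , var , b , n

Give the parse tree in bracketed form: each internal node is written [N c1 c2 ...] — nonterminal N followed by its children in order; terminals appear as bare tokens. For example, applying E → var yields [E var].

L
E , L
n , L
n , E , L
n , var , L
n , var , E , L
n , var , b , L
n , var , b , E
n , var , b , n

[L [E n] , [L [E var] , [L [E b] , [L [E n]]]]]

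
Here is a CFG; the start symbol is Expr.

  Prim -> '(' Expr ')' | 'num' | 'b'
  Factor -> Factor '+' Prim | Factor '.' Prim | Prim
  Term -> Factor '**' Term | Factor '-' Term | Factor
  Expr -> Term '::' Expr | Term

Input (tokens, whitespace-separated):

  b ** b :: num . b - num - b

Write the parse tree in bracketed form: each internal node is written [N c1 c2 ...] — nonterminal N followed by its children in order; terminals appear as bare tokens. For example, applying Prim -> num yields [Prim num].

[Expr [Term [Factor [Prim b]] ** [Term [Factor [Prim b]]]] :: [Expr [Term [Factor [Factor [Prim num]] . [Prim b]] - [Term [Factor [Prim num]] - [Term [Factor [Prim b]]]]]]]

Expr
Term :: Expr
Factor ** Term :: Expr
Prim ** Term :: Expr
b ** Term :: Expr
b ** Factor :: Expr
b ** Prim :: Expr
b ** b :: Expr
b ** b :: Term
b ** b :: Factor - Term
b ** b :: Factor . Prim - Term
b ** b :: Prim . Prim - Term
b ** b :: num . Prim - Term
b ** b :: num . b - Term
b ** b :: num . b - Factor - Term
b ** b :: num . b - Prim - Term
b ** b :: num . b - num - Term
b ** b :: num . b - num - Factor
b ** b :: num . b - num - Prim
b ** b :: num . b - num - b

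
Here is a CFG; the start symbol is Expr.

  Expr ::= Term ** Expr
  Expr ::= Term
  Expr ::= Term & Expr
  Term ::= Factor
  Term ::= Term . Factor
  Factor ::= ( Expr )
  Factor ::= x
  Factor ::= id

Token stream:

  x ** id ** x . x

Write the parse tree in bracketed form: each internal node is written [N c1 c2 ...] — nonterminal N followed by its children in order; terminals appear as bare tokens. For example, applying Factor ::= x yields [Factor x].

[Expr [Term [Factor x]] ** [Expr [Term [Factor id]] ** [Expr [Term [Term [Factor x]] . [Factor x]]]]]

Expr
Term ** Expr
Factor ** Expr
x ** Expr
x ** Term ** Expr
x ** Factor ** Expr
x ** id ** Expr
x ** id ** Term
x ** id ** Term . Factor
x ** id ** Factor . Factor
x ** id ** x . Factor
x ** id ** x . x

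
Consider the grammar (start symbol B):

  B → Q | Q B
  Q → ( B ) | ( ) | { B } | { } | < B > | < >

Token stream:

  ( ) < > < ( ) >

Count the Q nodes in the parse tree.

4

[B [Q ( )] [B [Q < >] [B [Q < [B [Q ( )]] >]]]]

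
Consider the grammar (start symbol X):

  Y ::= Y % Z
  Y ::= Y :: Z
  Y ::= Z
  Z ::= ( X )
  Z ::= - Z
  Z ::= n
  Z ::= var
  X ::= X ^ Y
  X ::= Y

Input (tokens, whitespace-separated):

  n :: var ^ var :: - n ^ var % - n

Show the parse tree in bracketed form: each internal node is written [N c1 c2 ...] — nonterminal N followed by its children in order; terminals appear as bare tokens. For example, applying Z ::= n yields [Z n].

[X [X [X [Y [Y [Z n]] :: [Z var]]] ^ [Y [Y [Z var]] :: [Z - [Z n]]]] ^ [Y [Y [Z var]] % [Z - [Z n]]]]

X
X ^ Y
X ^ Y ^ Y
Y ^ Y ^ Y
Y :: Z ^ Y ^ Y
Z :: Z ^ Y ^ Y
n :: Z ^ Y ^ Y
n :: var ^ Y ^ Y
n :: var ^ Y :: Z ^ Y
n :: var ^ Z :: Z ^ Y
n :: var ^ var :: Z ^ Y
n :: var ^ var :: - Z ^ Y
n :: var ^ var :: - n ^ Y
n :: var ^ var :: - n ^ Y % Z
n :: var ^ var :: - n ^ Z % Z
n :: var ^ var :: - n ^ var % Z
n :: var ^ var :: - n ^ var % - Z
n :: var ^ var :: - n ^ var % - n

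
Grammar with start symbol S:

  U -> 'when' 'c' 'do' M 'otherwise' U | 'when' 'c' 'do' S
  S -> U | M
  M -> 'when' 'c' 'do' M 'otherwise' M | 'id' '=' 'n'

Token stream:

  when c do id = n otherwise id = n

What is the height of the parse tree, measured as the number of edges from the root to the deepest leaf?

3

[S [M when c do [M id = n] otherwise [M id = n]]]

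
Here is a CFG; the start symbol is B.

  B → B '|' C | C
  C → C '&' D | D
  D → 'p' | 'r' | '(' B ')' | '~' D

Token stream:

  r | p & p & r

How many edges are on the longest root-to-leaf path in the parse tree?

[B [B [C [D r]]] | [C [C [C [D p]] & [D p]] & [D r]]]

5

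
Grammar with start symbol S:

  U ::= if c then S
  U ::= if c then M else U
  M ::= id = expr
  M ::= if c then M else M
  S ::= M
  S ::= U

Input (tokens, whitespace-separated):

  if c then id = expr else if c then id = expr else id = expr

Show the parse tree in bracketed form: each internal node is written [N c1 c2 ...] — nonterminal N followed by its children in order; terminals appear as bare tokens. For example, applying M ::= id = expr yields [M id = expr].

S
M
if c then M else M
if c then id = expr else M
if c then id = expr else if c then M else M
if c then id = expr else if c then id = expr else M
if c then id = expr else if c then id = expr else id = expr

[S [M if c then [M id = expr] else [M if c then [M id = expr] else [M id = expr]]]]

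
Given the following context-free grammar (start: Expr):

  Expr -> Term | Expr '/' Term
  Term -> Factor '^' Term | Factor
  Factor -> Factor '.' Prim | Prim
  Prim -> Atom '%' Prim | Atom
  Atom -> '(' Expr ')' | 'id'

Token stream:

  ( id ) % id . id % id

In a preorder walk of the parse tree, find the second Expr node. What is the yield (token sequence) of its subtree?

[Expr [Term [Factor [Factor [Prim [Atom ( [Expr [Term [Factor [Prim [Atom id]]]]] )] % [Prim [Atom id]]]] . [Prim [Atom id] % [Prim [Atom id]]]]]]

id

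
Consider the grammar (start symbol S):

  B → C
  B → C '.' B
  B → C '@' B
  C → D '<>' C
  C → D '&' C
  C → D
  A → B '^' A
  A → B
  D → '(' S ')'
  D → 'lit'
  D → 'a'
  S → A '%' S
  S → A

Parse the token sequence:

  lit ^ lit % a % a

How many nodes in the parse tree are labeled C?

4

[S [A [B [C [D lit]]] ^ [A [B [C [D lit]]]]] % [S [A [B [C [D a]]]] % [S [A [B [C [D a]]]]]]]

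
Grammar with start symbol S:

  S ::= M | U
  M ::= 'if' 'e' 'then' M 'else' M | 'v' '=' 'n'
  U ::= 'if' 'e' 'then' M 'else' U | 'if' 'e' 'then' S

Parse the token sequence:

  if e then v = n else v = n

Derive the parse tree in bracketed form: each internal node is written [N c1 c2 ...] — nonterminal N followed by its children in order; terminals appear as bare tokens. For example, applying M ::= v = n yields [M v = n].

S
M
if e then M else M
if e then v = n else M
if e then v = n else v = n

[S [M if e then [M v = n] else [M v = n]]]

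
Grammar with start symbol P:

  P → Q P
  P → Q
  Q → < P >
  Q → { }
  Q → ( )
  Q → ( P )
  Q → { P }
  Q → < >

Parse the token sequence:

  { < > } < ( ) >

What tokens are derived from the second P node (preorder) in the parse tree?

[P [Q { [P [Q < >]] }] [P [Q < [P [Q ( )]] >]]]

< >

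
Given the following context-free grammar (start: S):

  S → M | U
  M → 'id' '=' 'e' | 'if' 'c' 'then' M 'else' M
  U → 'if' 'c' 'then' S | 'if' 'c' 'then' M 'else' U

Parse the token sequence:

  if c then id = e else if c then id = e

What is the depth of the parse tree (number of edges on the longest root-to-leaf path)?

[S [U if c then [M id = e] else [U if c then [S [M id = e]]]]]

5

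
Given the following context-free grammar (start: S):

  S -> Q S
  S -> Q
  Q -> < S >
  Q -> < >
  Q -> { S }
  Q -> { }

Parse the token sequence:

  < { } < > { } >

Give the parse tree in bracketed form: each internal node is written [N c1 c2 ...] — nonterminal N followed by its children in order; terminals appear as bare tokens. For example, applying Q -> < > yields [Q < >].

S
Q
< S >
< Q S >
< { } S >
< { } Q S >
< { } < > S >
< { } < > Q >
< { } < > { } >

[S [Q < [S [Q { }] [S [Q < >] [S [Q { }]]]] >]]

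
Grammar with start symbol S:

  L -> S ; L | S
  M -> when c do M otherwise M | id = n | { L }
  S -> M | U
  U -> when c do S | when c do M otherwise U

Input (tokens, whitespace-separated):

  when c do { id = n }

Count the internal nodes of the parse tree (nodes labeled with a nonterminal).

7

[S [U when c do [S [M { [L [S [M id = n]]] }]]]]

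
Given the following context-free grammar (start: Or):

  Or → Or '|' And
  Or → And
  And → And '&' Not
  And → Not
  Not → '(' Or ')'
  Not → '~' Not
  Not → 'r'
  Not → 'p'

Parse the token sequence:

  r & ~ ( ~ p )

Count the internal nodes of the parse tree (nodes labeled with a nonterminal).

[Or [And [And [Not r]] & [Not ~ [Not ( [Or [And [Not ~ [Not p]]]] )]]]]

10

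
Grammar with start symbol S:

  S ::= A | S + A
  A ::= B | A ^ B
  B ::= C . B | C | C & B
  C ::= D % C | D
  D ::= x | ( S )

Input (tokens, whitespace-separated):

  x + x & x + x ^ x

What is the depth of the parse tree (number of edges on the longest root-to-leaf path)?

[S [S [S [A [B [C [D x]]]]] + [A [B [C [D x]] & [B [C [D x]]]]]] + [A [A [B [C [D x]]]] ^ [B [C [D x]]]]]

7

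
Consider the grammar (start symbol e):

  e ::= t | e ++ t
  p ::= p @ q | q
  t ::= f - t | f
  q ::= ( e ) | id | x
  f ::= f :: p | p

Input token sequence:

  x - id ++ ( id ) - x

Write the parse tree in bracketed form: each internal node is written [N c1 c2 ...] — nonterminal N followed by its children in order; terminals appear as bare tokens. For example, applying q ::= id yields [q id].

e
e ++ t
t ++ t
f - t ++ t
p - t ++ t
q - t ++ t
x - t ++ t
x - f ++ t
x - p ++ t
x - q ++ t
x - id ++ t
x - id ++ f - t
x - id ++ p - t
x - id ++ q - t
x - id ++ ( e ) - t
x - id ++ ( t ) - t
x - id ++ ( f ) - t
x - id ++ ( p ) - t
x - id ++ ( q ) - t
x - id ++ ( id ) - t
x - id ++ ( id ) - f
x - id ++ ( id ) - p
x - id ++ ( id ) - q
x - id ++ ( id ) - x

[e [e [t [f [p [q x]]] - [t [f [p [q id]]]]]] ++ [t [f [p [q ( [e [t [f [p [q id]]]]] )]]] - [t [f [p [q x]]]]]]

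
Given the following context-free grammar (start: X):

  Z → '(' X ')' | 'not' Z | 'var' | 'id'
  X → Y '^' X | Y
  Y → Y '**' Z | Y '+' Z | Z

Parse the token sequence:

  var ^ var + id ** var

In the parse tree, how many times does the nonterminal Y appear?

4

[X [Y [Z var]] ^ [X [Y [Y [Y [Z var]] + [Z id]] ** [Z var]]]]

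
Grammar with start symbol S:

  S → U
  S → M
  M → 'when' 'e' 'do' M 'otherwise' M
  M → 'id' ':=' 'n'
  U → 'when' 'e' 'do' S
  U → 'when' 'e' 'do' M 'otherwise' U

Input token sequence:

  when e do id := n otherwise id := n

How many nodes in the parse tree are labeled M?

3

[S [M when e do [M id := n] otherwise [M id := n]]]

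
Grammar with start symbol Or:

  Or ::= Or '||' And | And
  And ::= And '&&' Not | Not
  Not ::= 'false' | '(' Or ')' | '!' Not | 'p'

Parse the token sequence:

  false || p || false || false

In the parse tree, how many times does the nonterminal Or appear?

[Or [Or [Or [Or [And [Not false]]] || [And [Not p]]] || [And [Not false]]] || [And [Not false]]]

4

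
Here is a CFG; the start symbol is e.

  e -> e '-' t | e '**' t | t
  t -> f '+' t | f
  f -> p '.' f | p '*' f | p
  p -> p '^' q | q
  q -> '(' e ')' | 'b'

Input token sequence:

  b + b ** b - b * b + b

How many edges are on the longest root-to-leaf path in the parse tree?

[e [e [e [t [f [p [q b]]] + [t [f [p [q b]]]]]] ** [t [f [p [q b]]]]] - [t [f [p [q b]] * [f [p [q b]]]] + [t [f [p [q b]]]]]]

8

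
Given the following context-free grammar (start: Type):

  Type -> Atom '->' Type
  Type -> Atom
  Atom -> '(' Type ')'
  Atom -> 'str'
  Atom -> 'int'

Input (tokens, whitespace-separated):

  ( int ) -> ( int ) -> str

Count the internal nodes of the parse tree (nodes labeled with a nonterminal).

10

[Type [Atom ( [Type [Atom int]] )] -> [Type [Atom ( [Type [Atom int]] )] -> [Type [Atom str]]]]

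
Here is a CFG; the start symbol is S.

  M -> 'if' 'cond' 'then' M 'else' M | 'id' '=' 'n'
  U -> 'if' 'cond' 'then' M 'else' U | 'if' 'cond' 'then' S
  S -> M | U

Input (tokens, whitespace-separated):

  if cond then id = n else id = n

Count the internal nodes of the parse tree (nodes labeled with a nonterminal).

4

[S [M if cond then [M id = n] else [M id = n]]]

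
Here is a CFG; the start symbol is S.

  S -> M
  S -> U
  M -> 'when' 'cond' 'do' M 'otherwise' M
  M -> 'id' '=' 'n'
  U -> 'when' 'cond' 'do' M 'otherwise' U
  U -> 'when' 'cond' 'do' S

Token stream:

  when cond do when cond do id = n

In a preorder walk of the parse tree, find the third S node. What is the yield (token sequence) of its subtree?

[S [U when cond do [S [U when cond do [S [M id = n]]]]]]

id = n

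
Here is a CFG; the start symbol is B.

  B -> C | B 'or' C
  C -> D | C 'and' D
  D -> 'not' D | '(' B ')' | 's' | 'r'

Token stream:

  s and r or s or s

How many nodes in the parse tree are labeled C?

4

[B [B [B [C [C [D s]] and [D r]]] or [C [D s]]] or [C [D s]]]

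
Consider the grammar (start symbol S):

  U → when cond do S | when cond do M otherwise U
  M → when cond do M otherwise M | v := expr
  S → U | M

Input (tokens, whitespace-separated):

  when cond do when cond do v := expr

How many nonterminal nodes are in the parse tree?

[S [U when cond do [S [U when cond do [S [M v := expr]]]]]]

6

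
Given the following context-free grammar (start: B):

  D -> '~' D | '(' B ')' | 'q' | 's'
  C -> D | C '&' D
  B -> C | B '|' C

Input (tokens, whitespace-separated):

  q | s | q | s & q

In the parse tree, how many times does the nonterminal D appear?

5

[B [B [B [B [C [D q]]] | [C [D s]]] | [C [D q]]] | [C [C [D s]] & [D q]]]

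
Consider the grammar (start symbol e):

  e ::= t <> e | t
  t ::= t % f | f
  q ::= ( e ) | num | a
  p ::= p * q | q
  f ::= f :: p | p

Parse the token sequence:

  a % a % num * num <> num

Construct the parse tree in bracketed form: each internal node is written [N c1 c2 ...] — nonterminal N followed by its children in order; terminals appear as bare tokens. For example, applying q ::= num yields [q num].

e
t <> e
t % f <> e
t % f % f <> e
f % f % f <> e
p % f % f <> e
q % f % f <> e
a % f % f <> e
a % p % f <> e
a % q % f <> e
a % a % f <> e
a % a % p <> e
a % a % p * q <> e
a % a % q * q <> e
a % a % num * q <> e
a % a % num * num <> e
a % a % num * num <> t
a % a % num * num <> f
a % a % num * num <> p
a % a % num * num <> q
a % a % num * num <> num

[e [t [t [t [f [p [q a]]]] % [f [p [q a]]]] % [f [p [p [q num]] * [q num]]]] <> [e [t [f [p [q num]]]]]]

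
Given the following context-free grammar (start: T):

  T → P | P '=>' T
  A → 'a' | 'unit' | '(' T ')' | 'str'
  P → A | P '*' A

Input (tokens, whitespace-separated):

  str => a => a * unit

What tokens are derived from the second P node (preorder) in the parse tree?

[T [P [A str]] => [T [P [A a]] => [T [P [P [A a]] * [A unit]]]]]

a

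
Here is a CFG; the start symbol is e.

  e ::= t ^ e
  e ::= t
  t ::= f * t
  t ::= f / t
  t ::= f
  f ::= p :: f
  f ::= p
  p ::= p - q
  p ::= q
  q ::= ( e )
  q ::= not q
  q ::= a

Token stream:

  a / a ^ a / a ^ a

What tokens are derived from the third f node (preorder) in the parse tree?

[e [t [f [p [q a]]] / [t [f [p [q a]]]]] ^ [e [t [f [p [q a]]] / [t [f [p [q a]]]]] ^ [e [t [f [p [q a]]]]]]]

a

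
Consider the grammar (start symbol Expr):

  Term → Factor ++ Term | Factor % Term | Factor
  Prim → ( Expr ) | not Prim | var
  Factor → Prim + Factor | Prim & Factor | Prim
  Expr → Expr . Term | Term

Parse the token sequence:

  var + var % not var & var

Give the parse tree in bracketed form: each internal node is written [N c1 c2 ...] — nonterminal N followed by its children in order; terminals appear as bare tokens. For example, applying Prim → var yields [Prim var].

[Expr [Term [Factor [Prim var] + [Factor [Prim var]]] % [Term [Factor [Prim not [Prim var]] & [Factor [Prim var]]]]]]

Expr
Term
Factor % Term
Prim + Factor % Term
var + Factor % Term
var + Prim % Term
var + var % Term
var + var % Factor
var + var % Prim & Factor
var + var % not Prim & Factor
var + var % not var & Factor
var + var % not var & Prim
var + var % not var & var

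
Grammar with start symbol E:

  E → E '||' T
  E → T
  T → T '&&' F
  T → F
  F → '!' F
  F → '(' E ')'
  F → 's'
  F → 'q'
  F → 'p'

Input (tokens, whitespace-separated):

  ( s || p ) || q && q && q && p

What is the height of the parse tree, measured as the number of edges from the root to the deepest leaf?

[E [E [T [F ( [E [E [T [F s]]] || [T [F p]]] )]]] || [T [T [T [T [F q]] && [F q]] && [F q]] && [F p]]]

8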